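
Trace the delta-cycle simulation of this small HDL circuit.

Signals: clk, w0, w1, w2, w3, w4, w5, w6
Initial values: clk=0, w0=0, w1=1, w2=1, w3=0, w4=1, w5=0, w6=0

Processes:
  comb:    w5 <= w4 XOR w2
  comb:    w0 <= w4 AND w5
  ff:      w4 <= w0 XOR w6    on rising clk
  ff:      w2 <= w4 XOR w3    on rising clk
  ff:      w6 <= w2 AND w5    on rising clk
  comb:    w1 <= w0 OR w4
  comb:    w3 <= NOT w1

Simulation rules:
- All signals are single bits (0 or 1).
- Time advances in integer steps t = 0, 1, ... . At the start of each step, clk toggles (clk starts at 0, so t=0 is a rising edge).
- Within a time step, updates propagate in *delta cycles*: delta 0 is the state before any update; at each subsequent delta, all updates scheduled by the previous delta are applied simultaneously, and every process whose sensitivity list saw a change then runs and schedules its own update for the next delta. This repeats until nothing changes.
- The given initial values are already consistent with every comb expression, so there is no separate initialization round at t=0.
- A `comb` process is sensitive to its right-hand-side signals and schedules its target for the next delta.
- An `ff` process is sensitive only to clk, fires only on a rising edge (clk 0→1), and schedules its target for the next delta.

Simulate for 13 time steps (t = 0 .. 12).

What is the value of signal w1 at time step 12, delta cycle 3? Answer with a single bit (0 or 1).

1

[bits: w0,w1,w6,w2,w4,w5,w3,clk]
t=0: Δ0=01011000 Δ1=01011001 Δ2=01010001 Δ3=00010101 Δ4=00010111 | 4Δ
t=1: Δ0=00010111 Δ1=00010110 | 1Δ
t=2: Δ0=00010110 Δ1=00010111 Δ2=00110111 | 2Δ
t=3: Δ0=00110111 Δ1=00110110 | 1Δ
t=4: Δ0=00110110 Δ1=00110111 Δ2=00111111 Δ3=11111011 Δ4=01111001 | 4Δ
t=5: Δ0=01111001 Δ1=01111000 | 1Δ
t=6: Δ0=01111000 Δ1=01111001 Δ2=01011001 | 2Δ
t=7: Δ0=01011001 Δ1=01011000 | 1Δ
t=8: Δ0=01011000 Δ1=01011001 Δ2=01010001 Δ3=00010101 Δ4=00010111 | 4Δ
t=9: Δ0=00010111 Δ1=00010110 | 1Δ
t=10: Δ0=00010110 Δ1=00010111 Δ2=00110111 | 2Δ
t=11: Δ0=00110111 Δ1=00110110 | 1Δ
t=12: Δ0=00110110 Δ1=00110111 Δ2=00111111 Δ3=11111011 Δ4=01111001 | 4Δ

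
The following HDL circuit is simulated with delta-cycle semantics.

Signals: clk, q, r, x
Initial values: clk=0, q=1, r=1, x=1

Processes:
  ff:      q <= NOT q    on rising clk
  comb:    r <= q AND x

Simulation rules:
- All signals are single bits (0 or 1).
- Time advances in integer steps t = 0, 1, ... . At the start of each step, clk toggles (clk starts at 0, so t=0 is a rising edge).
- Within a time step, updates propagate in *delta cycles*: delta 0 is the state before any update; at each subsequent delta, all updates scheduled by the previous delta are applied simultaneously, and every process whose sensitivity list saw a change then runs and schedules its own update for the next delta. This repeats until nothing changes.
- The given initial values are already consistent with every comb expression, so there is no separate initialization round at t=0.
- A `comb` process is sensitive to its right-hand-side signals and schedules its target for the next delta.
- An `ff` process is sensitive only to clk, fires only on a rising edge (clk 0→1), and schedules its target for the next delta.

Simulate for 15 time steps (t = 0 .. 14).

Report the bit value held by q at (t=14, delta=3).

1

t=0 Δ0: r=1 x=1 q=1 clk=0
  Δ1: clk:0→1
  Δ2: q:1→0
  Δ3: r:1→0
  (3Δ to stable)
t=1 Δ0: r=0 x=1 q=0 clk=1
  Δ1: clk:1→0
  (1Δ to stable)
t=2 Δ0: r=0 x=1 q=0 clk=0
  Δ1: clk:0→1
  Δ2: q:0→1
  Δ3: r:0→1
  (3Δ to stable)
t=3 Δ0: r=1 x=1 q=1 clk=1
  Δ1: clk:1→0
  (1Δ to stable)
t=4 Δ0: r=1 x=1 q=1 clk=0
  Δ1: clk:0→1
  Δ2: q:1→0
  Δ3: r:1→0
  (3Δ to stable)
t=5 Δ0: r=0 x=1 q=0 clk=1
  Δ1: clk:1→0
  (1Δ to stable)
t=6 Δ0: r=0 x=1 q=0 clk=0
  Δ1: clk:0→1
  Δ2: q:0→1
  Δ3: r:0→1
  (3Δ to stable)
t=7 Δ0: r=1 x=1 q=1 clk=1
  Δ1: clk:1→0
  (1Δ to stable)
t=8 Δ0: r=1 x=1 q=1 clk=0
  Δ1: clk:0→1
  Δ2: q:1→0
  Δ3: r:1→0
  (3Δ to stable)
t=9 Δ0: r=0 x=1 q=0 clk=1
  Δ1: clk:1→0
  (1Δ to stable)
t=10 Δ0: r=0 x=1 q=0 clk=0
  Δ1: clk:0→1
  Δ2: q:0→1
  Δ3: r:0→1
  (3Δ to stable)
t=11 Δ0: r=1 x=1 q=1 clk=1
  Δ1: clk:1→0
  (1Δ to stable)
t=12 Δ0: r=1 x=1 q=1 clk=0
  Δ1: clk:0→1
  Δ2: q:1→0
  Δ3: r:1→0
  (3Δ to stable)
t=13 Δ0: r=0 x=1 q=0 clk=1
  Δ1: clk:1→0
  (1Δ to stable)
t=14 Δ0: r=0 x=1 q=0 clk=0
  Δ1: clk:0→1
  Δ2: q:0→1
  Δ3: r:0→1
  (3Δ to stable)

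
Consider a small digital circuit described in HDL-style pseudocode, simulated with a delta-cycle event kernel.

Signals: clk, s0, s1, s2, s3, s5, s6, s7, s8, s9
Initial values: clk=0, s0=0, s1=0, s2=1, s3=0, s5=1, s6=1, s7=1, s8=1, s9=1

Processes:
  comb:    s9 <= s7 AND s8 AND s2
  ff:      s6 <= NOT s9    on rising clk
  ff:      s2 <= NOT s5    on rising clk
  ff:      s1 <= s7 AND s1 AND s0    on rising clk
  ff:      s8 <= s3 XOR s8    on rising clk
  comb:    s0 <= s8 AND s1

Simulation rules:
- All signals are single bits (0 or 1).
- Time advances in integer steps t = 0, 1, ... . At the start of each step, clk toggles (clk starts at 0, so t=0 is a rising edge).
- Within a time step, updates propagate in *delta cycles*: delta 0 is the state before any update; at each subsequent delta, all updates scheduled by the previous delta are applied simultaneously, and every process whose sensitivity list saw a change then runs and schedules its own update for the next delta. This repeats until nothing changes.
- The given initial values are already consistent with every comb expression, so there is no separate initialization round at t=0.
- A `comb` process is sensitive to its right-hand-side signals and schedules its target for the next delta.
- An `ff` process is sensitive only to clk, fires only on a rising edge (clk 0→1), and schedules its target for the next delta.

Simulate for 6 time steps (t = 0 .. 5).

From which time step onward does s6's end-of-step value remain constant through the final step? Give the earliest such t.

2

t=0 Δ0: s5=1 s6=1 s0=0 s2=1 s9=1 clk=0 s1=0 s8=1 s3=0 s7=1
  Δ1: clk:0→1
  Δ2: s6:1→0, s2:1→0
  Δ3: s9:1→0
  (3Δ to stable)
t=1 Δ0: s5=1 s6=0 s0=0 s2=0 s9=0 clk=1 s1=0 s8=1 s3=0 s7=1
  Δ1: clk:1→0
  (1Δ to stable)
t=2 Δ0: s5=1 s6=0 s0=0 s2=0 s9=0 clk=0 s1=0 s8=1 s3=0 s7=1
  Δ1: clk:0→1
  Δ2: s6:0→1
  (2Δ to stable)
t=3 Δ0: s5=1 s6=1 s0=0 s2=0 s9=0 clk=1 s1=0 s8=1 s3=0 s7=1
  Δ1: clk:1→0
  (1Δ to stable)
t=4 Δ0: s5=1 s6=1 s0=0 s2=0 s9=0 clk=0 s1=0 s8=1 s3=0 s7=1
  Δ1: clk:0→1
  (1Δ to stable)
t=5 Δ0: s5=1 s6=1 s0=0 s2=0 s9=0 clk=1 s1=0 s8=1 s3=0 s7=1
  Δ1: clk:1→0
  (1Δ to stable)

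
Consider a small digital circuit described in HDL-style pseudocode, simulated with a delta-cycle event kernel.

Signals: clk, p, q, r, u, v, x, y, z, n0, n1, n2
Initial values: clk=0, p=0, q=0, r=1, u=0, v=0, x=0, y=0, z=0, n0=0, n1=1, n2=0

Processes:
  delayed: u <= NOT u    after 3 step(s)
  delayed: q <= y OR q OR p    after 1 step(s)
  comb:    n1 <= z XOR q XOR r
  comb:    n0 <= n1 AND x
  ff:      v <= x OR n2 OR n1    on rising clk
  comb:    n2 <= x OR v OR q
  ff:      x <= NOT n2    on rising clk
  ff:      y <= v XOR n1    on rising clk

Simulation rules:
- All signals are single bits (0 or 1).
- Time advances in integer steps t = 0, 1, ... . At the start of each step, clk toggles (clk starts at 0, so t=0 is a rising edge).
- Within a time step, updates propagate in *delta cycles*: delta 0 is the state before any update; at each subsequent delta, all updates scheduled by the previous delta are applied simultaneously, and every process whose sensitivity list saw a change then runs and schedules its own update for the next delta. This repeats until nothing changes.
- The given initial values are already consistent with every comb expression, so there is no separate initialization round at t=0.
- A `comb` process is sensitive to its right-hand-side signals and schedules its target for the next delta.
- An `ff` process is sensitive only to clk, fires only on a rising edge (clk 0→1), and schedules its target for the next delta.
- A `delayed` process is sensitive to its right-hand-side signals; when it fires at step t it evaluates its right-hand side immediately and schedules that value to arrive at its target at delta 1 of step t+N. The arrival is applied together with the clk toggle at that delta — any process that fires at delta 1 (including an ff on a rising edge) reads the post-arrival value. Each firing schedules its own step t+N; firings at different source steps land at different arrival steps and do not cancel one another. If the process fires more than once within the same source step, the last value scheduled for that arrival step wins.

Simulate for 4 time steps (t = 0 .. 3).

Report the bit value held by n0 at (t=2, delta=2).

0

[bits: y,u,n0,n2,clk,p,r,n1,v,q,x,z]
t=0: Δ0=000000110000 Δ1=000010110000 Δ2=100010111010 Δ3=101110111010 | 3Δ
t=1: Δ0=101110111010 Δ1=101100111110 Δ2=101100101110 Δ3=100100101110 | 3Δ
t=2: Δ0=100100101110 Δ1=100110101110 Δ2=100110101100 | 2Δ
t=3: Δ0=100110101100 Δ1=100100101100 | 1Δ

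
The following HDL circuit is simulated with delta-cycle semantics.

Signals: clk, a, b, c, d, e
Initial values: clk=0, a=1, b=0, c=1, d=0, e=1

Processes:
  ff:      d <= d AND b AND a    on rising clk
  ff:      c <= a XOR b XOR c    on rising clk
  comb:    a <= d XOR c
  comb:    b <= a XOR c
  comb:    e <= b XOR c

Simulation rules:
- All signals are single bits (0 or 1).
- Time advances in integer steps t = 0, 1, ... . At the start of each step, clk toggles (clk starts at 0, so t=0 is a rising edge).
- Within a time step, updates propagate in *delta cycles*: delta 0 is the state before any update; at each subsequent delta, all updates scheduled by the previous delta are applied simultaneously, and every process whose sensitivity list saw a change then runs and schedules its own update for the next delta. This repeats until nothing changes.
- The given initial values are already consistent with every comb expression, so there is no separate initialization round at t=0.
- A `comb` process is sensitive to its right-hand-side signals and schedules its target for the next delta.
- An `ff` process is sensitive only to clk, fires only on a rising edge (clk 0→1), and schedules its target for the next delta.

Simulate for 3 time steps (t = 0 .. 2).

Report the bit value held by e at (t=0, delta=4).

t=0 Δ0: c=1 a=1 b=0 clk=0 d=0 e=1
  Δ1: clk:0→1
  Δ2: c:1→0
  Δ3: a:1→0, b:0→1, e:1→0
  Δ4: b:1→0, e:0→1
  Δ5: e:1→0
  (5Δ to stable)
t=1 Δ0: c=0 a=0 b=0 clk=1 d=0 e=0
  Δ1: clk:1→0
  (1Δ to stable)
t=2 Δ0: c=0 a=0 b=0 clk=0 d=0 e=0
  Δ1: clk:0→1
  (1Δ to stable)

1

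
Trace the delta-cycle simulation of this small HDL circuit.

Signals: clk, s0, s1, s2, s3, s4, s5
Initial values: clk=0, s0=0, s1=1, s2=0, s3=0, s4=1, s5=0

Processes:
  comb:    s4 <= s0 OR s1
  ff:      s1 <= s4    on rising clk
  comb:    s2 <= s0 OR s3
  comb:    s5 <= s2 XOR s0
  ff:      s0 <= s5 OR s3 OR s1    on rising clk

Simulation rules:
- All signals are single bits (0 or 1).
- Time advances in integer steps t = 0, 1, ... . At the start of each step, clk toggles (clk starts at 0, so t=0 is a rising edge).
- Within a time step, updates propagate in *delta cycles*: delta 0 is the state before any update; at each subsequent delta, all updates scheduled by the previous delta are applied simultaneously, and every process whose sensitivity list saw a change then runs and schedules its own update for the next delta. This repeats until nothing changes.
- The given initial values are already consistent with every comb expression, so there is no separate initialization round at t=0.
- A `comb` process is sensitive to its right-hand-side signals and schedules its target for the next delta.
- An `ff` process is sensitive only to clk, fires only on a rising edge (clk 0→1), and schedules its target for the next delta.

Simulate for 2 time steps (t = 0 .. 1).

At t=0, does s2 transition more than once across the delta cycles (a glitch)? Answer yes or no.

no

t0.Δ0 s1=1 s4=1 s5=0 s3=0 clk=0 s0=0 s2=0
t0.Δ1 s1=1 s4=1 s5=0 s3=0 clk=1 s0=0 s2=0
t0.Δ2 s1=1 s4=1 s5=0 s3=0 clk=1 s0=1 s2=0
t0.Δ3 s1=1 s4=1 s5=1 s3=0 clk=1 s0=1 s2=1
t0.Δ4 s1=1 s4=1 s5=0 s3=0 clk=1 s0=1 s2=1
t1.Δ0 s1=1 s4=1 s5=0 s3=0 clk=1 s0=1 s2=1
t1.Δ1 s1=1 s4=1 s5=0 s3=0 clk=0 s0=1 s2=1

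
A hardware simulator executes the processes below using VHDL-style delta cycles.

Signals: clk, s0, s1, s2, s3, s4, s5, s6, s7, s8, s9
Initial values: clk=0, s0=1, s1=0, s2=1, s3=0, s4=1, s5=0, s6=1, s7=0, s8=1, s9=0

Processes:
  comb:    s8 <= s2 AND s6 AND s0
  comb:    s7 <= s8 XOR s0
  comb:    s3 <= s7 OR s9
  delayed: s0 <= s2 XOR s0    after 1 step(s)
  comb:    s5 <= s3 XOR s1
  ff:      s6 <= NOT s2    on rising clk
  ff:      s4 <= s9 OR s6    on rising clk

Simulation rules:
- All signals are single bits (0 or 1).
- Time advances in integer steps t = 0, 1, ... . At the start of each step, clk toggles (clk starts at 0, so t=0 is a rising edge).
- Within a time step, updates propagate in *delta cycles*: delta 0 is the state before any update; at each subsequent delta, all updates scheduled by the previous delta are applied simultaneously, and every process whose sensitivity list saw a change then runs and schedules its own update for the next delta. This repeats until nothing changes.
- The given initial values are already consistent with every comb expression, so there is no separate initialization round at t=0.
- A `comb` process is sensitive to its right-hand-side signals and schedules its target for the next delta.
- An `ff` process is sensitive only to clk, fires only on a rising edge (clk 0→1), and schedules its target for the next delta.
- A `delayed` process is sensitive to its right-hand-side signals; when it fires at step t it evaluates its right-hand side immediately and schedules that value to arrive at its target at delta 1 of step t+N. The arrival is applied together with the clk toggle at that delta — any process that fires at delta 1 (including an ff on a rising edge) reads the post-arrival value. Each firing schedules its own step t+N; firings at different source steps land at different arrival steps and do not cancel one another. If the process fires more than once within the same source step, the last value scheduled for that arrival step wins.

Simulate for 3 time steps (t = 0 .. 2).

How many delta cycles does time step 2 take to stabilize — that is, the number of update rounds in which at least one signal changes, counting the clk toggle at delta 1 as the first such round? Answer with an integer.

2

[bits: s9,s4,s7,s8,s6,s0,s3,s5,clk,s1,s2]
t=0: Δ0=01011100001 Δ1=01011100101 Δ2=01010100101 Δ3=01000100101 Δ4=01100100101 Δ5=01100110101 Δ6=01100111101 | 6Δ
t=1: Δ0=01100111101 Δ1=01100111001 | 1Δ
t=2: Δ0=01100111001 Δ1=01100111101 Δ2=00100111101 | 2Δ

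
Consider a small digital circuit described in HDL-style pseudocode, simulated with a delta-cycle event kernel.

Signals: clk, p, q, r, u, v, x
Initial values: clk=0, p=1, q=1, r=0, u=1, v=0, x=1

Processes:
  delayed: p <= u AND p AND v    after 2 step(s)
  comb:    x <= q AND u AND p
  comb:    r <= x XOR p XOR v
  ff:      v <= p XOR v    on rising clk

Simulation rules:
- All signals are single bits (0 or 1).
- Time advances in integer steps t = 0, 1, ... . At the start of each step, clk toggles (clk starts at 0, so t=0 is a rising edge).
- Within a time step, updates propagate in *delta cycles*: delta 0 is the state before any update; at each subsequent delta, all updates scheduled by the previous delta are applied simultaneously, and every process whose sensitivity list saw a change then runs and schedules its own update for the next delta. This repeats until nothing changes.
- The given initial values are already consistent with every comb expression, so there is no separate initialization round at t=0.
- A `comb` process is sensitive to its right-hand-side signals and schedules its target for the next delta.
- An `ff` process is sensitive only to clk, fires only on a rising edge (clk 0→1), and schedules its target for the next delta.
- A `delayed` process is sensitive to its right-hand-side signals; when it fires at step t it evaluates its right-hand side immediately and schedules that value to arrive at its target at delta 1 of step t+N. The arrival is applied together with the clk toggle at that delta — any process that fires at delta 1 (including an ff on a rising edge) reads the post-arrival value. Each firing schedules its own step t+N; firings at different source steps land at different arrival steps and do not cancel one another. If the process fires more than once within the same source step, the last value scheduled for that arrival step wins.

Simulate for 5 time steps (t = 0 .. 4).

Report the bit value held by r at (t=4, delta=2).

t0.Δ0 r=0 u=1 clk=0 x=1 q=1 p=1 v=0
t0.Δ1 r=0 u=1 clk=1 x=1 q=1 p=1 v=0
t0.Δ2 r=0 u=1 clk=1 x=1 q=1 p=1 v=1
t0.Δ3 r=1 u=1 clk=1 x=1 q=1 p=1 v=1
t1.Δ0 r=1 u=1 clk=1 x=1 q=1 p=1 v=1
t1.Δ1 r=1 u=1 clk=0 x=1 q=1 p=1 v=1
t2.Δ0 r=1 u=1 clk=0 x=1 q=1 p=1 v=1
t2.Δ1 r=1 u=1 clk=1 x=1 q=1 p=1 v=1
t2.Δ2 r=1 u=1 clk=1 x=1 q=1 p=1 v=0
t2.Δ3 r=0 u=1 clk=1 x=1 q=1 p=1 v=0
t3.Δ0 r=0 u=1 clk=1 x=1 q=1 p=1 v=0
t3.Δ1 r=0 u=1 clk=0 x=1 q=1 p=1 v=0
t4.Δ0 r=0 u=1 clk=0 x=1 q=1 p=1 v=0
t4.Δ1 r=0 u=1 clk=1 x=1 q=1 p=0 v=0
t4.Δ2 r=1 u=1 clk=1 x=0 q=1 p=0 v=0
t4.Δ3 r=0 u=1 clk=1 x=0 q=1 p=0 v=0

1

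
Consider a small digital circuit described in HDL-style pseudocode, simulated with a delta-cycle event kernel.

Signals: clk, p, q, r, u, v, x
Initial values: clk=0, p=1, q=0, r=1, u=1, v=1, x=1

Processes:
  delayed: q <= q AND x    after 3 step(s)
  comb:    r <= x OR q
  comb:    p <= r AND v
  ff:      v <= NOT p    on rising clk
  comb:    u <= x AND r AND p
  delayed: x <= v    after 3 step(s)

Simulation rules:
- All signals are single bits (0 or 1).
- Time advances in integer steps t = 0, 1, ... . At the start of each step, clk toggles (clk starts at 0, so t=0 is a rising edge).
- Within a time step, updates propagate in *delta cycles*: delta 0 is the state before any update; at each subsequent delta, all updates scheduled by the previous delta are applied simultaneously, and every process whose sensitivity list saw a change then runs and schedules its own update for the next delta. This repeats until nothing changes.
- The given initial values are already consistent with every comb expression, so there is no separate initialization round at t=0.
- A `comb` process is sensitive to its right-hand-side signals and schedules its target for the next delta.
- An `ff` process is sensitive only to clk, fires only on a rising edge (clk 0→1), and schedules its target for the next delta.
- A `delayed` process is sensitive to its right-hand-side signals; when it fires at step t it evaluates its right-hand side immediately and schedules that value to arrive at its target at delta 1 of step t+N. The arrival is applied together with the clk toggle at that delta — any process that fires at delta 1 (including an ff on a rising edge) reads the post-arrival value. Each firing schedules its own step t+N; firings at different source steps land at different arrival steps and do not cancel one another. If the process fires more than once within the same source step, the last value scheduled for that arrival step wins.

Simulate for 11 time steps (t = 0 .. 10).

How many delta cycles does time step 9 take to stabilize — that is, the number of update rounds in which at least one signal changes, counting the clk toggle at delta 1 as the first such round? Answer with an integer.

t0.Δ0 u=1 x=1 q=0 r=1 v=1 clk=0 p=1
t0.Δ1 u=1 x=1 q=0 r=1 v=1 clk=1 p=1
t0.Δ2 u=1 x=1 q=0 r=1 v=0 clk=1 p=1
t0.Δ3 u=1 x=1 q=0 r=1 v=0 clk=1 p=0
t0.Δ4 u=0 x=1 q=0 r=1 v=0 clk=1 p=0
t1.Δ0 u=0 x=1 q=0 r=1 v=0 clk=1 p=0
t1.Δ1 u=0 x=1 q=0 r=1 v=0 clk=0 p=0
t2.Δ0 u=0 x=1 q=0 r=1 v=0 clk=0 p=0
t2.Δ1 u=0 x=1 q=0 r=1 v=0 clk=1 p=0
t2.Δ2 u=0 x=1 q=0 r=1 v=1 clk=1 p=0
t2.Δ3 u=0 x=1 q=0 r=1 v=1 clk=1 p=1
t2.Δ4 u=1 x=1 q=0 r=1 v=1 clk=1 p=1
t3.Δ0 u=1 x=1 q=0 r=1 v=1 clk=1 p=1
t3.Δ1 u=1 x=0 q=0 r=1 v=1 clk=0 p=1
t3.Δ2 u=0 x=0 q=0 r=0 v=1 clk=0 p=1
t3.Δ3 u=0 x=0 q=0 r=0 v=1 clk=0 p=0
t4.Δ0 u=0 x=0 q=0 r=0 v=1 clk=0 p=0
t4.Δ1 u=0 x=0 q=0 r=0 v=1 clk=1 p=0
t5.Δ0 u=0 x=0 q=0 r=0 v=1 clk=1 p=0
t5.Δ1 u=0 x=1 q=0 r=0 v=1 clk=0 p=0
t5.Δ2 u=0 x=1 q=0 r=1 v=1 clk=0 p=0
t5.Δ3 u=0 x=1 q=0 r=1 v=1 clk=0 p=1
t5.Δ4 u=1 x=1 q=0 r=1 v=1 clk=0 p=1
t6.Δ0 u=1 x=1 q=0 r=1 v=1 clk=0 p=1
t6.Δ1 u=1 x=1 q=0 r=1 v=1 clk=1 p=1
t6.Δ2 u=1 x=1 q=0 r=1 v=0 clk=1 p=1
t6.Δ3 u=1 x=1 q=0 r=1 v=0 clk=1 p=0
t6.Δ4 u=0 x=1 q=0 r=1 v=0 clk=1 p=0
t7.Δ0 u=0 x=1 q=0 r=1 v=0 clk=1 p=0
t7.Δ1 u=0 x=1 q=0 r=1 v=0 clk=0 p=0
t8.Δ0 u=0 x=1 q=0 r=1 v=0 clk=0 p=0
t8.Δ1 u=0 x=1 q=0 r=1 v=0 clk=1 p=0
t8.Δ2 u=0 x=1 q=0 r=1 v=1 clk=1 p=0
t8.Δ3 u=0 x=1 q=0 r=1 v=1 clk=1 p=1
t8.Δ4 u=1 x=1 q=0 r=1 v=1 clk=1 p=1
t9.Δ0 u=1 x=1 q=0 r=1 v=1 clk=1 p=1
t9.Δ1 u=1 x=0 q=0 r=1 v=1 clk=0 p=1
t9.Δ2 u=0 x=0 q=0 r=0 v=1 clk=0 p=1
t9.Δ3 u=0 x=0 q=0 r=0 v=1 clk=0 p=0
t10.Δ0 u=0 x=0 q=0 r=0 v=1 clk=0 p=0
t10.Δ1 u=0 x=0 q=0 r=0 v=1 clk=1 p=0

3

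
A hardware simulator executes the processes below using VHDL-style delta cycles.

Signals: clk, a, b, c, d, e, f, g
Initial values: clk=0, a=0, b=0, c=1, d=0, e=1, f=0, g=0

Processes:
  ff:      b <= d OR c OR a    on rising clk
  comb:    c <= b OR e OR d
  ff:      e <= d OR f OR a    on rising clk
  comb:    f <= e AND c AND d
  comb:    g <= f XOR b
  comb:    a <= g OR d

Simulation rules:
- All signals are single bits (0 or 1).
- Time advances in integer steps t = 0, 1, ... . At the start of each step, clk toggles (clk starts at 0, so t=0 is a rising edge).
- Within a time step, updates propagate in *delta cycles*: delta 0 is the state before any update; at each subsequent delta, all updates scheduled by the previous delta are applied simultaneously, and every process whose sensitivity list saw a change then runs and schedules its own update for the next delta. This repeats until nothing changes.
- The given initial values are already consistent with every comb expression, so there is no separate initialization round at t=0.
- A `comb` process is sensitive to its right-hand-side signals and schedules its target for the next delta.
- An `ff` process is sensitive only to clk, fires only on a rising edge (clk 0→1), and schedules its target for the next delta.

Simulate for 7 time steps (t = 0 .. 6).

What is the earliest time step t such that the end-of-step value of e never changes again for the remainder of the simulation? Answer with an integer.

[bits: clk,a,d,f,g,c,e,b]
t=0: Δ0=00000110 Δ1=10000110 Δ2=10000101 Δ3=10001101 Δ4=11001101 | 4Δ
t=1: Δ0=11001101 Δ1=01001101 | 1Δ
t=2: Δ0=01001101 Δ1=11001101 Δ2=11001111 | 2Δ
t=3: Δ0=11001111 Δ1=01001111 | 1Δ
t=4: Δ0=01001111 Δ1=11001111 | 1Δ
t=5: Δ0=11001111 Δ1=01001111 | 1Δ
t=6: Δ0=01001111 Δ1=11001111 | 1Δ

2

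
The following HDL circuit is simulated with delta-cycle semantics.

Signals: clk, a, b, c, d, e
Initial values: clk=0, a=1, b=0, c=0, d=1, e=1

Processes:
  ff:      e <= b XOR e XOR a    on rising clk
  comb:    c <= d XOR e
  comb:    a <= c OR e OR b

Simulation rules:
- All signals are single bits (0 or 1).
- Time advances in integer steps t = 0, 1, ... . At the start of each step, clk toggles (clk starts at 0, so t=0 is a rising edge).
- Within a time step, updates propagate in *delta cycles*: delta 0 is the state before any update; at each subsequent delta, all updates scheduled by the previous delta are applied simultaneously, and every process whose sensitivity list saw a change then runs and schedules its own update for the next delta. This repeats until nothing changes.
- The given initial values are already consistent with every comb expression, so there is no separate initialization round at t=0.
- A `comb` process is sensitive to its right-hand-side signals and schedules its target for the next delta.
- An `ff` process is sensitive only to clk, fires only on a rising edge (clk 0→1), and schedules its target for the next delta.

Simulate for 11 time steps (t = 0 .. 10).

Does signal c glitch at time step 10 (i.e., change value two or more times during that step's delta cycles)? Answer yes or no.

no

t0.Δ0 c=0 d=1 a=1 b=0 clk=0 e=1
t0.Δ1 c=0 d=1 a=1 b=0 clk=1 e=1
t0.Δ2 c=0 d=1 a=1 b=0 clk=1 e=0
t0.Δ3 c=1 d=1 a=0 b=0 clk=1 e=0
t0.Δ4 c=1 d=1 a=1 b=0 clk=1 e=0
t1.Δ0 c=1 d=1 a=1 b=0 clk=1 e=0
t1.Δ1 c=1 d=1 a=1 b=0 clk=0 e=0
t2.Δ0 c=1 d=1 a=1 b=0 clk=0 e=0
t2.Δ1 c=1 d=1 a=1 b=0 clk=1 e=0
t2.Δ2 c=1 d=1 a=1 b=0 clk=1 e=1
t2.Δ3 c=0 d=1 a=1 b=0 clk=1 e=1
t3.Δ0 c=0 d=1 a=1 b=0 clk=1 e=1
t3.Δ1 c=0 d=1 a=1 b=0 clk=0 e=1
t4.Δ0 c=0 d=1 a=1 b=0 clk=0 e=1
t4.Δ1 c=0 d=1 a=1 b=0 clk=1 e=1
t4.Δ2 c=0 d=1 a=1 b=0 clk=1 e=0
t4.Δ3 c=1 d=1 a=0 b=0 clk=1 e=0
t4.Δ4 c=1 d=1 a=1 b=0 clk=1 e=0
t5.Δ0 c=1 d=1 a=1 b=0 clk=1 e=0
t5.Δ1 c=1 d=1 a=1 b=0 clk=0 e=0
t6.Δ0 c=1 d=1 a=1 b=0 clk=0 e=0
t6.Δ1 c=1 d=1 a=1 b=0 clk=1 e=0
t6.Δ2 c=1 d=1 a=1 b=0 clk=1 e=1
t6.Δ3 c=0 d=1 a=1 b=0 clk=1 e=1
t7.Δ0 c=0 d=1 a=1 b=0 clk=1 e=1
t7.Δ1 c=0 d=1 a=1 b=0 clk=0 e=1
t8.Δ0 c=0 d=1 a=1 b=0 clk=0 e=1
t8.Δ1 c=0 d=1 a=1 b=0 clk=1 e=1
t8.Δ2 c=0 d=1 a=1 b=0 clk=1 e=0
t8.Δ3 c=1 d=1 a=0 b=0 clk=1 e=0
t8.Δ4 c=1 d=1 a=1 b=0 clk=1 e=0
t9.Δ0 c=1 d=1 a=1 b=0 clk=1 e=0
t9.Δ1 c=1 d=1 a=1 b=0 clk=0 e=0
t10.Δ0 c=1 d=1 a=1 b=0 clk=0 e=0
t10.Δ1 c=1 d=1 a=1 b=0 clk=1 e=0
t10.Δ2 c=1 d=1 a=1 b=0 clk=1 e=1
t10.Δ3 c=0 d=1 a=1 b=0 clk=1 e=1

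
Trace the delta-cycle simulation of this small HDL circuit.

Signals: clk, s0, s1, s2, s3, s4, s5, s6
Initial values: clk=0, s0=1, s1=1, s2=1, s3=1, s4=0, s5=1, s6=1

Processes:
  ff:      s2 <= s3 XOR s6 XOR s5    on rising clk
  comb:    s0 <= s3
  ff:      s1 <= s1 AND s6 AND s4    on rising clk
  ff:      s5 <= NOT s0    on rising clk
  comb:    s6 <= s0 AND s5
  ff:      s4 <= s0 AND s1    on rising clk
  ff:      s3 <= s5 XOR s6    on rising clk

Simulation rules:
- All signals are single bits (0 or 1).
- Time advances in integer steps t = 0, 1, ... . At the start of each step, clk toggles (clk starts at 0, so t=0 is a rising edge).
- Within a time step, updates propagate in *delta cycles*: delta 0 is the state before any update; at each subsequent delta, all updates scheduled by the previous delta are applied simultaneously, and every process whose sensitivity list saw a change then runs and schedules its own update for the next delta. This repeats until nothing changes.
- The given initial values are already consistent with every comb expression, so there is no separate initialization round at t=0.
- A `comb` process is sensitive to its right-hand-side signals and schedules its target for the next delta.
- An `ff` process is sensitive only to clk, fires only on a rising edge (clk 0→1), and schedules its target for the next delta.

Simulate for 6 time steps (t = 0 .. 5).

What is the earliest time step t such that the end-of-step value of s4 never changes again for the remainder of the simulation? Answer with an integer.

[bits: s1,s3,s6,s2,clk,s5,s4,s0]
t=0: Δ0=11110101 Δ1=11111101 Δ2=00111011 Δ3=00011010 | 3Δ
t=1: Δ0=00011010 Δ1=00010010 | 1Δ
t=2: Δ0=00010010 Δ1=00011010 Δ2=00001100 | 2Δ
t=3: Δ0=00001100 Δ1=00000100 | 1Δ
t=4: Δ0=00000100 Δ1=00001100 Δ2=01011100 Δ3=01011101 Δ4=01111101 | 4Δ
t=5: Δ0=01111101 Δ1=01110101 | 1Δ

2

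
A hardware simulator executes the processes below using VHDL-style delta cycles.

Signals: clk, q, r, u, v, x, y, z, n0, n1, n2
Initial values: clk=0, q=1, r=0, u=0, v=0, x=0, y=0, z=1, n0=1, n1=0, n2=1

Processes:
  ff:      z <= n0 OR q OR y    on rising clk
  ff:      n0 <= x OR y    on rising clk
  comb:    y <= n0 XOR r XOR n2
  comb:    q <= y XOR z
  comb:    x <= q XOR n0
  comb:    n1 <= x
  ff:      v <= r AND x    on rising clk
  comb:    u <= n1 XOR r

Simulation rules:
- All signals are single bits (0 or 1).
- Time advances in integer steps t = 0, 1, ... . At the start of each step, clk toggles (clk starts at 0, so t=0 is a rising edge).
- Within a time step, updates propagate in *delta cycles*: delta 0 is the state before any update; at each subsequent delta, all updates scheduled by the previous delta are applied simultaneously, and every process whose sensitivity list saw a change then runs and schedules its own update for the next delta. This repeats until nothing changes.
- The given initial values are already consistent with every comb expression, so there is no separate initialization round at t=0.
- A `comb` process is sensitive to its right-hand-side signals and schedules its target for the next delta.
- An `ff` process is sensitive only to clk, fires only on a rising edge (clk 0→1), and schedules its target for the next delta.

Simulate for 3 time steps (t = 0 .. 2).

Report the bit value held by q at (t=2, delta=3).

t=0 Δ0: n1=0 x=0 q=1 n0=1 z=1 clk=0 u=0 v=0 r=0 n2=1 y=0
  Δ1: clk:0→1
  Δ2: n0:1→0
  Δ3: x:0→1, y:0→1
  Δ4: n1:0→1, q:1→0
  Δ5: x:1→0, u:0→1
  Δ6: n1:1→0
  Δ7: u:1→0
  (7Δ to stable)
t=1 Δ0: n1=0 x=0 q=0 n0=0 z=1 clk=1 u=0 v=0 r=0 n2=1 y=1
  Δ1: clk:1→0
  (1Δ to stable)
t=2 Δ0: n1=0 x=0 q=0 n0=0 z=1 clk=0 u=0 v=0 r=0 n2=1 y=1
  Δ1: clk:0→1
  Δ2: n0:0→1
  Δ3: x:0→1, y:1→0
  Δ4: n1:0→1, q:0→1
  Δ5: x:1→0, u:0→1
  Δ6: n1:1→0
  Δ7: u:1→0
  (7Δ to stable)

0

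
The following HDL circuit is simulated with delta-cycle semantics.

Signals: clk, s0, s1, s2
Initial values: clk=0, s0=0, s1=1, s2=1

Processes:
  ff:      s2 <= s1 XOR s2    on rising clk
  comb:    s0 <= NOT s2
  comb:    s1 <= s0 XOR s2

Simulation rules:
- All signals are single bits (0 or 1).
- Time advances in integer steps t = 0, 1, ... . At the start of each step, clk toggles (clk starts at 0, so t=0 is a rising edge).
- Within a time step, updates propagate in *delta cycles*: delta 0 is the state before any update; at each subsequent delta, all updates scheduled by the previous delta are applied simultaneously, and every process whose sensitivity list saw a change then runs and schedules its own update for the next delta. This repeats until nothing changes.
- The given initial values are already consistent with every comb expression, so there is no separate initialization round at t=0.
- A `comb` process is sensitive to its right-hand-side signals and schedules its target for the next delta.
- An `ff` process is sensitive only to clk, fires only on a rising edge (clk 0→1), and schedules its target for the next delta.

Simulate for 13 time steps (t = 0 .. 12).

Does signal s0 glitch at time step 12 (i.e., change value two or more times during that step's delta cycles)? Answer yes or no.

no

[bits: s1,clk,s0,s2]
t=0: Δ0=1001 Δ1=1101 Δ2=1100 Δ3=0110 Δ4=1110 | 4Δ
t=1: Δ0=1110 Δ1=1010 | 1Δ
t=2: Δ0=1010 Δ1=1110 Δ2=1111 Δ3=0101 Δ4=1101 | 4Δ
t=3: Δ0=1101 Δ1=1001 | 1Δ
t=4: Δ0=1001 Δ1=1101 Δ2=1100 Δ3=0110 Δ4=1110 | 4Δ
t=5: Δ0=1110 Δ1=1010 | 1Δ
t=6: Δ0=1010 Δ1=1110 Δ2=1111 Δ3=0101 Δ4=1101 | 4Δ
t=7: Δ0=1101 Δ1=1001 | 1Δ
t=8: Δ0=1001 Δ1=1101 Δ2=1100 Δ3=0110 Δ4=1110 | 4Δ
t=9: Δ0=1110 Δ1=1010 | 1Δ
t=10: Δ0=1010 Δ1=1110 Δ2=1111 Δ3=0101 Δ4=1101 | 4Δ
t=11: Δ0=1101 Δ1=1001 | 1Δ
t=12: Δ0=1001 Δ1=1101 Δ2=1100 Δ3=0110 Δ4=1110 | 4Δ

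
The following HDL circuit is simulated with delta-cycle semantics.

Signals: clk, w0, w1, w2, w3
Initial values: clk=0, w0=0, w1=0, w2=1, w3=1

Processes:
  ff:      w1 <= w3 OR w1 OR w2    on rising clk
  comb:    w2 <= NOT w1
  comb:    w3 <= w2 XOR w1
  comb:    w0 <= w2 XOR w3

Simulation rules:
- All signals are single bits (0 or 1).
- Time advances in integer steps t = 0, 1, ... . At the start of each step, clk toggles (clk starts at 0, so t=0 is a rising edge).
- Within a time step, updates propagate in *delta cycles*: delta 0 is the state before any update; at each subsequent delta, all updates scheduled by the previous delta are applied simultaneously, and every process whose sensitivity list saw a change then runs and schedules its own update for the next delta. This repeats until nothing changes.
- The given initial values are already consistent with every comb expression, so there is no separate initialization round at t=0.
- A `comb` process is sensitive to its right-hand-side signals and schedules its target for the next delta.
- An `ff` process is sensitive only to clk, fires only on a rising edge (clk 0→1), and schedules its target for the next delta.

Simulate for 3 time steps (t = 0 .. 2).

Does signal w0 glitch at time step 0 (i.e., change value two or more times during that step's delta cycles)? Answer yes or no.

no

t=0 Δ0: w0=0 w2=1 w1=0 clk=0 w3=1
  Δ1: clk:0→1
  Δ2: w1:0→1
  Δ3: w2:1→0, w3:1→0
  Δ4: w3:0→1
  Δ5: w0:0→1
  (5Δ to stable)
t=1 Δ0: w0=1 w2=0 w1=1 clk=1 w3=1
  Δ1: clk:1→0
  (1Δ to stable)
t=2 Δ0: w0=1 w2=0 w1=1 clk=0 w3=1
  Δ1: clk:0→1
  (1Δ to stable)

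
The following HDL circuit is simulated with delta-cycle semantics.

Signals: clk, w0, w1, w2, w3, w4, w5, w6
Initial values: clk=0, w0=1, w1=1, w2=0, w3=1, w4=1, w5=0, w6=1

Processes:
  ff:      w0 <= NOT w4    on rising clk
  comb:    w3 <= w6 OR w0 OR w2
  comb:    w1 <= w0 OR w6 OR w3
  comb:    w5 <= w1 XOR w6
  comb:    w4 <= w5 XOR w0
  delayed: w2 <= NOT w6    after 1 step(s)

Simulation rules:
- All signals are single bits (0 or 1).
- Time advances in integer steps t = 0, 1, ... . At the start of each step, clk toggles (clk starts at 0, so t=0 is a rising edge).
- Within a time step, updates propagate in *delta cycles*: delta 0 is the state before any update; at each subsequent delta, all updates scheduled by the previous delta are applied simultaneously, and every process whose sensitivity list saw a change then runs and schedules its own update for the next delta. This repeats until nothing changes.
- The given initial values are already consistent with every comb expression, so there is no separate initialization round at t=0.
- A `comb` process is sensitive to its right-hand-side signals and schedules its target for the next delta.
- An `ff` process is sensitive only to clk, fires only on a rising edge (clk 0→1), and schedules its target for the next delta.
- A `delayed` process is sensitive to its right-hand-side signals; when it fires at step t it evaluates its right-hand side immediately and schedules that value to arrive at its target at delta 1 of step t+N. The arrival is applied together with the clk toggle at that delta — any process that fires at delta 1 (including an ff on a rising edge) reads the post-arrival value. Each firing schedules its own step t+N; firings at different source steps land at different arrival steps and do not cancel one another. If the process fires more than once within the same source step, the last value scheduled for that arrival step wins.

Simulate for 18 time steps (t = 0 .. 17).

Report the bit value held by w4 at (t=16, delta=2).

t=0 Δ0: w1=1 w0=1 w3=1 w4=1 w5=0 clk=0 w6=1 w2=0
  Δ1: clk:0→1
  Δ2: w0:1→0
  Δ3: w4:1→0
  (3Δ to stable)
t=1 Δ0: w1=1 w0=0 w3=1 w4=0 w5=0 clk=1 w6=1 w2=0
  Δ1: clk:1→0
  (1Δ to stable)
t=2 Δ0: w1=1 w0=0 w3=1 w4=0 w5=0 clk=0 w6=1 w2=0
  Δ1: clk:0→1
  Δ2: w0:0→1
  Δ3: w4:0→1
  (3Δ to stable)
t=3 Δ0: w1=1 w0=1 w3=1 w4=1 w5=0 clk=1 w6=1 w2=0
  Δ1: clk:1→0
  (1Δ to stable)
t=4 Δ0: w1=1 w0=1 w3=1 w4=1 w5=0 clk=0 w6=1 w2=0
  Δ1: clk:0→1
  Δ2: w0:1→0
  Δ3: w4:1→0
  (3Δ to stable)
t=5 Δ0: w1=1 w0=0 w3=1 w4=0 w5=0 clk=1 w6=1 w2=0
  Δ1: clk:1→0
  (1Δ to stable)
t=6 Δ0: w1=1 w0=0 w3=1 w4=0 w5=0 clk=0 w6=1 w2=0
  Δ1: clk:0→1
  Δ2: w0:0→1
  Δ3: w4:0→1
  (3Δ to stable)
t=7 Δ0: w1=1 w0=1 w3=1 w4=1 w5=0 clk=1 w6=1 w2=0
  Δ1: clk:1→0
  (1Δ to stable)
t=8 Δ0: w1=1 w0=1 w3=1 w4=1 w5=0 clk=0 w6=1 w2=0
  Δ1: clk:0→1
  Δ2: w0:1→0
  Δ3: w4:1→0
  (3Δ to stable)
t=9 Δ0: w1=1 w0=0 w3=1 w4=0 w5=0 clk=1 w6=1 w2=0
  Δ1: clk:1→0
  (1Δ to stable)
t=10 Δ0: w1=1 w0=0 w3=1 w4=0 w5=0 clk=0 w6=1 w2=0
  Δ1: clk:0→1
  Δ2: w0:0→1
  Δ3: w4:0→1
  (3Δ to stable)
t=11 Δ0: w1=1 w0=1 w3=1 w4=1 w5=0 clk=1 w6=1 w2=0
  Δ1: clk:1→0
  (1Δ to stable)
t=12 Δ0: w1=1 w0=1 w3=1 w4=1 w5=0 clk=0 w6=1 w2=0
  Δ1: clk:0→1
  Δ2: w0:1→0
  Δ3: w4:1→0
  (3Δ to stable)
t=13 Δ0: w1=1 w0=0 w3=1 w4=0 w5=0 clk=1 w6=1 w2=0
  Δ1: clk:1→0
  (1Δ to stable)
t=14 Δ0: w1=1 w0=0 w3=1 w4=0 w5=0 clk=0 w6=1 w2=0
  Δ1: clk:0→1
  Δ2: w0:0→1
  Δ3: w4:0→1
  (3Δ to stable)
t=15 Δ0: w1=1 w0=1 w3=1 w4=1 w5=0 clk=1 w6=1 w2=0
  Δ1: clk:1→0
  (1Δ to stable)
t=16 Δ0: w1=1 w0=1 w3=1 w4=1 w5=0 clk=0 w6=1 w2=0
  Δ1: clk:0→1
  Δ2: w0:1→0
  Δ3: w4:1→0
  (3Δ to stable)
t=17 Δ0: w1=1 w0=0 w3=1 w4=0 w5=0 clk=1 w6=1 w2=0
  Δ1: clk:1→0
  (1Δ to stable)

1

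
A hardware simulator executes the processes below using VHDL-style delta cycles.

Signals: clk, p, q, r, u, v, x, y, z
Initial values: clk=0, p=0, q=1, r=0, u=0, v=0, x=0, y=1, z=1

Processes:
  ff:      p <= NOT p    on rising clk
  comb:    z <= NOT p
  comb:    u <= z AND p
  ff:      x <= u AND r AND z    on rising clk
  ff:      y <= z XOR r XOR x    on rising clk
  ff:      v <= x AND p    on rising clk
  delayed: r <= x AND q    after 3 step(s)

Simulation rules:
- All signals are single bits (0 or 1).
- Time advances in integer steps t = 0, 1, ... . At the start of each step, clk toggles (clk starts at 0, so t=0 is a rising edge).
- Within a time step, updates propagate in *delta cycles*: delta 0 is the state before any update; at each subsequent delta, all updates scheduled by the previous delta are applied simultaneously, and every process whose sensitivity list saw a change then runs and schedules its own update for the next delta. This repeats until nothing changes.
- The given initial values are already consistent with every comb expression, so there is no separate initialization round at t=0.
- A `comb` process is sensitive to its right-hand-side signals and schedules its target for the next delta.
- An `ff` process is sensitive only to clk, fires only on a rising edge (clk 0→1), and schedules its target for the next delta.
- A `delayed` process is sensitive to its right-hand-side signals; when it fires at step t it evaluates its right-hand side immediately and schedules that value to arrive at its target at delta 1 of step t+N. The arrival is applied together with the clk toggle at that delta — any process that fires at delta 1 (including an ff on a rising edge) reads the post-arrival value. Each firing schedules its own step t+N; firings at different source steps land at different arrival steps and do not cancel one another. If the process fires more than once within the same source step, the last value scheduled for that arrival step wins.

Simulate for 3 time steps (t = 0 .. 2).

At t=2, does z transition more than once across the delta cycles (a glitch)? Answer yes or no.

t=0 Δ0: u=0 p=0 q=1 z=1 v=0 x=0 clk=0 y=1 r=0
  Δ1: clk:0→1
  Δ2: p:0→1
  Δ3: u:0→1, z:1→0
  Δ4: u:1→0
  (4Δ to stable)
t=1 Δ0: u=0 p=1 q=1 z=0 v=0 x=0 clk=1 y=1 r=0
  Δ1: clk:1→0
  (1Δ to stable)
t=2 Δ0: u=0 p=1 q=1 z=0 v=0 x=0 clk=0 y=1 r=0
  Δ1: clk:0→1
  Δ2: p:1→0, y:1→0
  Δ3: z:0→1
  (3Δ to stable)

no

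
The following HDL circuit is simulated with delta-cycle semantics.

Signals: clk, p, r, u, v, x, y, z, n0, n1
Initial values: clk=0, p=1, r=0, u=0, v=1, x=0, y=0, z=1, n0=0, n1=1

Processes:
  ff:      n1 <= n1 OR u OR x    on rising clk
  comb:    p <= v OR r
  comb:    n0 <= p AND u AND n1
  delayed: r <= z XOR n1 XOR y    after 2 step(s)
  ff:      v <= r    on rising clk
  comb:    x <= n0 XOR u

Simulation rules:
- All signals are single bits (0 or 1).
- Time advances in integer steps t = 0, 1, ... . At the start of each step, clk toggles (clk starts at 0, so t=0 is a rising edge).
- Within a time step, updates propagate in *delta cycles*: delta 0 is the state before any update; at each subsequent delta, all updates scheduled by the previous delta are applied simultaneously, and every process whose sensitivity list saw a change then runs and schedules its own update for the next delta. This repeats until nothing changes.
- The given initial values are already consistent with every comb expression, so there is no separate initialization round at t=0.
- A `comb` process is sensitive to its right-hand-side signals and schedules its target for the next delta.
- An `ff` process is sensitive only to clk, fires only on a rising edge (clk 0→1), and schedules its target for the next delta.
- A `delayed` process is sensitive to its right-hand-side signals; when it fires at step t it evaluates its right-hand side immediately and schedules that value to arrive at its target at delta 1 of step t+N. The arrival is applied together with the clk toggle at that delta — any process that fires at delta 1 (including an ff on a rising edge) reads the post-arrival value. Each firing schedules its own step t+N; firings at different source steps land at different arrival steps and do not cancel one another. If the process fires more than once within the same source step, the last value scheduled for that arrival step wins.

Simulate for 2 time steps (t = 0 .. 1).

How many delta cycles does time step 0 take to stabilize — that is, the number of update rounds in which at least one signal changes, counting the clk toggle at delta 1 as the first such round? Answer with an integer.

3

[bits: v,y,n1,n0,x,z,u,clk,r,p]
t=0: Δ0=1010010001 Δ1=1010010101 Δ2=0010010101 Δ3=0010010100 | 3Δ
t=1: Δ0=0010010100 Δ1=0010010000 | 1Δ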